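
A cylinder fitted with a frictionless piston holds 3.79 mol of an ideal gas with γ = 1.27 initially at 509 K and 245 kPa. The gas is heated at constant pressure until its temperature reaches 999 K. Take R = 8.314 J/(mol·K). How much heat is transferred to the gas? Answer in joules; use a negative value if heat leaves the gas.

72600 J

V₁ = nRT₁/P₁ = 3.79×8.314×509/245 = 65.5 L.
Isobaric: P stays 245 kPa; V/T = const ⇒ T₂ = 999 K, V₂ = 128 L.
W = PΔV = 245×(128−65.5) kPa·L = 15400 J.
ΔU = nCvΔT = 3.79×30.8×(999−509) = 57200 J.
Q = ΔU + W = nCpΔT = 72600 J.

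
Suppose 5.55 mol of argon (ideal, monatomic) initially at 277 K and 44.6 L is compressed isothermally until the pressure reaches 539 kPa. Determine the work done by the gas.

-8070 J

P₁ = nRT₁/V₁ = 5.55×8.314×277/44.6 = 287 kPa.
Isothermal: T stays 277 K; PV = const ⇒ V₂ = 23.7 L, P₂ = 539 kPa.
W = nRT ln(V₂/V₁) = 5.55×8.314×277×ln(0.532) = -8070 J.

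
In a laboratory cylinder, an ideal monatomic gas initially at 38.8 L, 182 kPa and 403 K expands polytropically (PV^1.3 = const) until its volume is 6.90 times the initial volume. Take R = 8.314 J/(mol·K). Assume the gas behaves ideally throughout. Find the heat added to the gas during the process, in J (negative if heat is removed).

n = P₁V₁/(RT₁) = 182×38.8/(8.314×403) = 2.11 mol.
Polytropic n=1.3: T₂ = T₁(V₁/V₂)^(n−1) = 403×(0.145)^0.30 = 226 K; P₂ = P₁(V₁/V₂)^n = 14.8 kPa.
W = (P₁V₁−P₂V₂)/(n−1) = (182×38.8−14.8×268)/0.30 = 10400 J.
ΔU = nCvΔT = 2.11×12.5×(226−403) = -4660 J.
Q = ΔU + W = 5690 J.

5690 J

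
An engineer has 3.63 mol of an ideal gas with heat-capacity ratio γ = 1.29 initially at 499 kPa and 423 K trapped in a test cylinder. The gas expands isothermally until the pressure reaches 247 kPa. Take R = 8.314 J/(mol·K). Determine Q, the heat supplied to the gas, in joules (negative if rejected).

8980 J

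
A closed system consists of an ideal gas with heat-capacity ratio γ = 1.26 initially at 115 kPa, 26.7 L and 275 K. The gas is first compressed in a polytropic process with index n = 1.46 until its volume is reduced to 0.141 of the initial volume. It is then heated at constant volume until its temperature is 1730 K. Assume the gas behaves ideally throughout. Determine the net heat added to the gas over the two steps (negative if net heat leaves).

n = P₁V₁/(RT₁) = 115×26.7/(8.314×275) = 1.34 mol.
Step 1 — Polytropic n=1.46: T₂ = T₁(V₁/V₂)^(n−1) = 275×(7.09)^0.46 = 677 K; P₂ = P₁(V₁/V₂)^n = 2010 kPa.
W = (P₁V₁−P₂V₂)/(n−1) = (115×26.7−2010×3.76)/0.46 = -9760 J.
ΔU = nCvΔT = 1.34×32.0×(677−275) = 17300 J.
Q = ΔU + W = 7510 J.
State after step 1: P = 2010 kPa, V = 3.76 L, T = 677 K.
Step 2 — Isochoric: V stays 3.76 L; P/T = const ⇒ T₂ = 1730 K, P₂ = 5130 kPa.
W = 0 (no volume change).
ΔU = nCvΔT = 1.34×32.0×(1730−677) = 45200 J.
Q = ΔU = 45200 J.
Net over both steps: W = -9760 J, Q = 52700 J, ΔU = 62500 J.

52700 J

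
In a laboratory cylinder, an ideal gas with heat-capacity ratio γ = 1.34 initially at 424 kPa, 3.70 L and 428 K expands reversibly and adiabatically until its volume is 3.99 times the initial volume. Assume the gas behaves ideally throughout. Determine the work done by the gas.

1730 J

n = P₁V₁/(RT₁) = 424×3.70/(8.314×428) = 0.441 mol.
Adiabatic: TV^(γ−1) = const ⇒ T₂ = 428×(0.251)^0.340 = 267 K; PV^γ = const ⇒ P₂ = 66.4 kPa.
ΔU = nCvΔT = 0.441×24.5×(267−428) = -1730 J.
Q = 0 for an adiabatic process, so W = −ΔU = 1730 J.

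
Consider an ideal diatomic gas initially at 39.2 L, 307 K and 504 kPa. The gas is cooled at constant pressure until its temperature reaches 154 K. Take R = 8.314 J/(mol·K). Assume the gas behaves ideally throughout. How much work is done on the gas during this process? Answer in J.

9850 J

n = P₁V₁/(RT₁) = 504×39.2/(8.314×307) = 7.74 mol.
Isobaric: P stays 504 kPa; V/T = const ⇒ T₂ = 154 K, V₂ = 19.7 L.
W = PΔV = 504×(19.7−39.2) kPa·L = -9850 J.
Work done on the gas = −W_by = 9850 J.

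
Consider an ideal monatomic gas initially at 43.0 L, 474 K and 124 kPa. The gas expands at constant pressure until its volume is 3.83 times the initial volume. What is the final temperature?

1820 K

Isobaric: P stays 124 kPa; V/T = const ⇒ T₂ = 1820 K, V₂ = 165 L.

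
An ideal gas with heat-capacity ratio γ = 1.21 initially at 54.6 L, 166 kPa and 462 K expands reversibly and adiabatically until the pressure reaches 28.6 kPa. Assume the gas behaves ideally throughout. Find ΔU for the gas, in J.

-11400 J

n = P₁V₁/(RT₁) = 166×54.6/(8.314×462) = 2.36 mol.
Adiabatic: T₂/T₁ = (P₂/P₁)^((γ−1)/γ) ⇒ T₂ = 462×(0.172)^0.174 = 340 K; V₂ = 234 L.
For an ideal gas ΔU = nCvΔT with Cv = R/(γ−1) = 39.6 J/(mol·K).
ΔU = 2.36×39.6×(340−462) = -11400 J.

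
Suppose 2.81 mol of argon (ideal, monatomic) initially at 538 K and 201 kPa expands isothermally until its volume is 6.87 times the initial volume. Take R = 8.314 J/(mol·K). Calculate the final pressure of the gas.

29.3 kPa

V₁ = nRT₁/P₁ = 2.81×8.314×538/201 = 62.5 L.
Isothermal: T stays 538 K; PV = const ⇒ V₂ = 430 L, P₂ = 29.3 kPa.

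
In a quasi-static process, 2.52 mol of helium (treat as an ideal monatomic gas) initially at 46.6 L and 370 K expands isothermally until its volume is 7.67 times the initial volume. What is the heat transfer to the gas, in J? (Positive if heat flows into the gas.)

15800 J

P₁ = nRT₁/V₁ = 2.52×8.314×370/46.6 = 166 kPa.
Isothermal: T stays 370 K; PV = const ⇒ V₂ = 357 L, P₂ = 21.7 kPa.
ΔU = 0 (ideal gas, T constant).
W = nRT ln(V₂/V₁) = 2.52×8.314×370×ln(7.67) = 15800 J.
Q = ΔU + W = 15800 J.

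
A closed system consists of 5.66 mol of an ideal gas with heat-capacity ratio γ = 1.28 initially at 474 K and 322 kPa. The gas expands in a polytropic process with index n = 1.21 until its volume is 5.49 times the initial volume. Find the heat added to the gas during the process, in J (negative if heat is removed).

7980 J

V₁ = nRT₁/P₁ = 5.66×8.314×474/322 = 69.3 L.
Polytropic n=1.21: T₂ = T₁(V₁/V₂)^(n−1) = 474×(0.182)^0.21 = 331 K; P₂ = P₁(V₁/V₂)^n = 41.0 kPa.
W = (P₁V₁−P₂V₂)/(n−1) = (322×69.3−41.0×380)/0.21 = 31900 J.
ΔU = nCvΔT = 5.66×29.7×(331−474) = -24000 J.
Q = ΔU + W = 7980 J.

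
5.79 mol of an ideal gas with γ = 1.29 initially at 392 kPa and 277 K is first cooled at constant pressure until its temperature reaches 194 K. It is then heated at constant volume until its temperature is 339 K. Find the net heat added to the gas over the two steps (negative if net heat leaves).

6300 J

V₁ = nRT₁/P₁ = 5.79×8.314×277/392 = 34.0 L.
Step 1 — Isobaric: P stays 392 kPa; V/T = const ⇒ T₂ = 194 K, V₂ = 23.8 L.
W = PΔV = 392×(23.8−34.0) kPa·L = -4000 J.
ΔU = nCvΔT = 5.79×28.7×(194−277) = -13800 J.
Q = ΔU + W = nCpΔT = -17800 J.
State after step 1: P = 392 kPa, V = 23.8 L, T = 194 K.
Step 2 — Isochoric: V stays 23.8 L; P/T = const ⇒ T₂ = 339 K, P₂ = 685 kPa.
W = 0 (no volume change).
ΔU = nCvΔT = 5.79×28.7×(339−194) = 24100 J.
Q = ΔU = 24100 J.
Net over both steps: W = -4000 J, Q = 6300 J, ΔU = 10300 J.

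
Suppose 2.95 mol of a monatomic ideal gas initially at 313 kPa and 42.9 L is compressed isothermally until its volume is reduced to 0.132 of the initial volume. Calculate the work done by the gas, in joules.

T₁ = P₁V₁/(nR) = 313×42.9/(2.95×8.314) = 547 K.
Isothermal: T stays 547 K; PV = const ⇒ V₂ = 5.66 L, P₂ = 2370 kPa.
W = nRT ln(V₂/V₁) = 2.95×8.314×547×ln(0.132) = -27200 J.

-27200 J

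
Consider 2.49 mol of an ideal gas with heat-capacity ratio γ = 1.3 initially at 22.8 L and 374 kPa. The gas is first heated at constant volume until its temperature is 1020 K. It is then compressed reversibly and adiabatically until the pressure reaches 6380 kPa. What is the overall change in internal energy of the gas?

81500 J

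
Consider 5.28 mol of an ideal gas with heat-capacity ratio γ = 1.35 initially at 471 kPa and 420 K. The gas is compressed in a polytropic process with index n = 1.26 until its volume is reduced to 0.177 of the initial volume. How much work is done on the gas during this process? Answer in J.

V₁ = nRT₁/P₁ = 5.28×8.314×420/471 = 39.1 L.
Polytropic n=1.26: T₂ = T₁(V₁/V₂)^(n−1) = 420×(5.65)^0.26 = 659 K; P₂ = P₁(V₁/V₂)^n = 4170 kPa.
W = (P₁V₁−P₂V₂)/(n−1) = (471×39.1−4170×6.93)/0.26 = -40300 J.
Work done on the gas = −W_by = 40300 J.

40300 J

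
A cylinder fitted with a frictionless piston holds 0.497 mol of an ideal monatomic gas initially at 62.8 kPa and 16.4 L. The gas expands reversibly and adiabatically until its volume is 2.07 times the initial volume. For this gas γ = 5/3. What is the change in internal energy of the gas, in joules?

-594 J

T₁ = P₁V₁/(nR) = 62.8×16.4/(0.497×8.314) = 249 K.
Adiabatic: TV^(γ−1) = const ⇒ T₂ = 249×(0.483)^0.667 = 153 K; PV^γ = const ⇒ P₂ = 18.7 kPa.
For an ideal gas ΔU = nCvΔT with Cv = (3/2)R = 12.5 J/(mol·K).
ΔU = 0.497×12.5×(153−249) = -594 J.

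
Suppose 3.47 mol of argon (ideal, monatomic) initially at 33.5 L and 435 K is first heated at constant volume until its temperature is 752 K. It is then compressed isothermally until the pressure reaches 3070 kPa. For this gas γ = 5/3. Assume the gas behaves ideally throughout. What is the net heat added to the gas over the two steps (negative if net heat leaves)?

-20000 J

P₁ = nRT₁/V₁ = 3.47×8.314×435/33.5 = 375 kPa.
Step 1 — Isochoric: V stays 33.5 L; P/T = const ⇒ T₂ = 752 K, P₂ = 648 kPa.
W = 0 (no volume change).
ΔU = nCvΔT = 3.47×12.5×(752−435) = 13700 J.
Q = ΔU = 13700 J.
State after step 1: P = 648 kPa, V = 33.5 L, T = 752 K.
Step 2 — Isothermal: T stays 752 K; PV = const ⇒ V₂ = 7.07 L, P₂ = 3070 kPa.
ΔU = 0 (ideal gas, T constant).
W = nRT ln(V₂/V₁) = 3.47×8.314×752×ln(0.211) = -33800 J.
Q = ΔU + W = -33800 J.
Net over both steps: W = -33800 J, Q = -20000 J, ΔU = 13700 J.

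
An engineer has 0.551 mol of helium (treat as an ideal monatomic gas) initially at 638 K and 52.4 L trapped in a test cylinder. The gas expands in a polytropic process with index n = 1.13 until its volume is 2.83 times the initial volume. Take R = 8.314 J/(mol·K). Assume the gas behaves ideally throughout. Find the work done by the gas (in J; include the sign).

P₁ = nRT₁/V₁ = 0.551×8.314×638/52.4 = 55.8 kPa.
Polytropic n=1.13: T₂ = T₁(V₁/V₂)^(n−1) = 638×(0.353)^0.13 = 557 K; P₂ = P₁(V₁/V₂)^n = 17.2 kPa.
W = (P₁V₁−P₂V₂)/(n−1) = (55.8×52.4−17.2×148)/0.13 = 2840 J.

2840 J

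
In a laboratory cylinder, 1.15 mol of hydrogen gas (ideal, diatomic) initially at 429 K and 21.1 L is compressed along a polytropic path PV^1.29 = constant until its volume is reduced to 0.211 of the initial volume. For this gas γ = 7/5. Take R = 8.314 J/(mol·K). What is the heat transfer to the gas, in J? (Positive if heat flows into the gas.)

-2220 J

P₁ = nRT₁/V₁ = 1.15×8.314×429/21.1 = 194 kPa.
Polytropic n=1.29: T₂ = T₁(V₁/V₂)^(n−1) = 429×(4.74)^0.29 = 674 K; P₂ = P₁(V₁/V₂)^n = 1450 kPa.
W = (P₁V₁−P₂V₂)/(n−1) = (194×21.1−1450×4.45)/0.29 = -8060 J.
ΔU = nCvΔT = 1.15×20.8×(674−429) = 5850 J.
Q = ΔU + W = -2220 J.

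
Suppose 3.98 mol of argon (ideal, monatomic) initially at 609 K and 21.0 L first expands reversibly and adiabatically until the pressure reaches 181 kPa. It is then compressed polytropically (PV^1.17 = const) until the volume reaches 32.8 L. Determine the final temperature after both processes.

343 K

P₁ = nRT₁/V₁ = 3.98×8.314×609/21.0 = 960 kPa.
Step 1 — Adiabatic: T₂/T₁ = (P₂/P₁)^((γ−1)/γ) ⇒ T₂ = 609×(0.189)^0.400 = 313 K; V₂ = 57.1 L.
ΔU = nCvΔT = 3.98×12.5×(313−609) = -14700 J.
Q = 0 for an adiabatic process, so W = −ΔU = 14700 J.
State after step 1: P = 181 kPa, V = 57.1 L, T = 313 K.
Step 2 — Polytropic n=1.17: T₂ = T₁(V₁/V₂)^(n−1) = 313×(1.74)^0.17 = 343 K; P₂ = P₁(V₁/V₂)^n = 346 kPa.
W = (P₁V₁−P₂V₂)/(n−1) = (181×57.1−346×32.8)/0.17 = -6020 J.
ΔU = nCvΔT = 3.98×12.5×(343−313) = 1530 J.
Q = ΔU + W = -4480 J.
Net over both steps: W = 8700 J, Q = -4480 J, ΔU = -13200 J.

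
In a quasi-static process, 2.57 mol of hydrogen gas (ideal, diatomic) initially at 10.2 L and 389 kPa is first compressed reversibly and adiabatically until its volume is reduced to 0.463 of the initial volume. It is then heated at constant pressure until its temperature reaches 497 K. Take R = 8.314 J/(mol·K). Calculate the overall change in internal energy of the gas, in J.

T₁ = P₁V₁/(nR) = 389×10.2/(2.57×8.314) = 186 K.
Step 1 — Adiabatic: TV^(γ−1) = const ⇒ T₂ = 186×(2.16)^0.400 = 253 K; PV^γ = const ⇒ P₂ = 1140 kPa.
ΔU = nCvΔT = 2.57×20.8×(253−186) = 3580 J.
Q = 0 for an adiabatic process, so W = −ΔU = -3580 J.
State after step 1: P = 1140 kPa, V = 4.72 L, T = 253 K.
Step 2 — Isobaric: P stays 1140 kPa; V/T = const ⇒ T₂ = 497 K, V₂ = 9.29 L.
W = PΔV = 1140×(9.29−4.72) kPa·L = 5220 J.
ΔU = nCvΔT = 2.57×20.8×(497−253) = 13100 J.
Q = ΔU + W = nCpΔT = 18300 J.
Net over both steps: W = 1640 J, Q = 18300 J, ΔU = 16600 J.

16600 J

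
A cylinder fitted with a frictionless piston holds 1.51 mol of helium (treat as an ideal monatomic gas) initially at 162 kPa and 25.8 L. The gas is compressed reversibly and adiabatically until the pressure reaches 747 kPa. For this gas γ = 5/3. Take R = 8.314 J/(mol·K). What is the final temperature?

614 K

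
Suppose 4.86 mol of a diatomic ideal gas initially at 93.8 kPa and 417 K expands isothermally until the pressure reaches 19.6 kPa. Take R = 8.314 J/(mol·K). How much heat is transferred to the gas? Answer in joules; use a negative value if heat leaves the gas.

26400 J

V₁ = nRT₁/P₁ = 4.86×8.314×417/93.8 = 180 L.
Isothermal: T stays 417 K; PV = const ⇒ V₂ = 860 L, P₂ = 19.6 kPa.
ΔU = 0 (ideal gas, T constant).
W = nRT ln(V₂/V₁) = 4.86×8.314×417×ln(4.79) = 26400 J.
Q = ΔU + W = 26400 J.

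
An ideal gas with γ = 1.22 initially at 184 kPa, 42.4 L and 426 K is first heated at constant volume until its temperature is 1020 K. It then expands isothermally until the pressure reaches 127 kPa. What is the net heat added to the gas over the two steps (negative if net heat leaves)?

n = P₁V₁/(RT₁) = 184×42.4/(8.314×426) = 2.20 mol.
Step 1 — Isochoric: V stays 42.4 L; P/T = const ⇒ T₂ = 1020 K, P₂ = 441 kPa.
W = 0 (no volume change).
ΔU = nCvΔT = 2.20×37.8×(1020−426) = 49400 J.
Q = ΔU = 49400 J.
State after step 1: P = 441 kPa, V = 42.4 L, T = 1020 K.
Step 2 — Isothermal: T stays 1020 K; PV = const ⇒ V₂ = 147 L, P₂ = 127 kPa.
ΔU = 0 (ideal gas, T constant).
W = nRT ln(V₂/V₁) = 2.20×8.314×1020×ln(3.47) = 23200 J.
Q = ΔU + W = 23200 J.
Net over both steps: W = 23200 J, Q = 72700 J, ΔU = 49400 J.

72700 J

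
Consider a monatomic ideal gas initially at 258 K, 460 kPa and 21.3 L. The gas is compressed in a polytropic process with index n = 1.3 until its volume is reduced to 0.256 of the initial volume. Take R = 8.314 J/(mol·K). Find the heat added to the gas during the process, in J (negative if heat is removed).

n = P₁V₁/(RT₁) = 460×21.3/(8.314×258) = 4.57 mol.
Polytropic n=1.3: T₂ = T₁(V₁/V₂)^(n−1) = 258×(3.91)^0.30 = 388 K; P₂ = P₁(V₁/V₂)^n = 2700 kPa.
W = (P₁V₁−P₂V₂)/(n−1) = (460×21.3−2700×5.45)/0.30 = -16500 J.
ΔU = nCvΔT = 4.57×12.5×(388−258) = 7420 J.
Q = ΔU + W = -9070 J.

-9070 J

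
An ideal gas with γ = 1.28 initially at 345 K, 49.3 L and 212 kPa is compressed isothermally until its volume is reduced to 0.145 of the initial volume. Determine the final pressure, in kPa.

Isothermal: T stays 345 K; PV = const ⇒ V₂ = 7.15 L, P₂ = 1460 kPa.

1460 kPa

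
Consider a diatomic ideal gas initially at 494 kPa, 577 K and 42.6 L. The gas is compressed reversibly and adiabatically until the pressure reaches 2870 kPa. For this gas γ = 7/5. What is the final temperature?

Adiabatic: T₂/T₁ = (P₂/P₁)^((γ−1)/γ) ⇒ T₂ = 577×(5.81)^0.286 = 954 K; V₂ = 12.1 L.

954 K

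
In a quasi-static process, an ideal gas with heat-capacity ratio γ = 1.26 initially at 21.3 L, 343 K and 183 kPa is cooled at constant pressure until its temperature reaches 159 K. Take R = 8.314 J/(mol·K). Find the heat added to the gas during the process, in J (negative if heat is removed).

-10100 J

n = P₁V₁/(RT₁) = 183×21.3/(8.314×343) = 1.37 mol.
Isobaric: P stays 183 kPa; V/T = const ⇒ T₂ = 159 K, V₂ = 9.87 L.
W = PΔV = 183×(9.87−21.3) kPa·L = -2090 J.
ΔU = nCvΔT = 1.37×32.0×(159−343) = -8040 J.
Q = ΔU + W = nCpΔT = -10100 J.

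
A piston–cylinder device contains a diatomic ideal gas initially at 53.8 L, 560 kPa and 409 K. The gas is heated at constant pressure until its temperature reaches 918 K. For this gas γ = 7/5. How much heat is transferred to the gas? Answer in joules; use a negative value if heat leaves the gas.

n = P₁V₁/(RT₁) = 560×53.8/(8.314×409) = 8.86 mol.
Isobaric: P stays 560 kPa; V/T = const ⇒ T₂ = 918 K, V₂ = 121 L.
W = PΔV = 560×(121−53.8) kPa·L = 37500 J.
ΔU = nCvΔT = 8.86×20.8×(918−409) = 93700 J.
Q = ΔU + W = nCpΔT = 131000 J.

131000 J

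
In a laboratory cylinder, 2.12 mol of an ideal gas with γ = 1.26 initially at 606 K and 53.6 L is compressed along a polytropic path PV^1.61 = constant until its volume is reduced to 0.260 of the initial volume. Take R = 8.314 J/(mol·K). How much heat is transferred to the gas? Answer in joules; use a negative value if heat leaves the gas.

P₁ = nRT₁/V₁ = 2.12×8.314×606/53.6 = 199 kPa.
Polytropic n=1.61: T₂ = T₁(V₁/V₂)^(n−1) = 606×(3.85)^0.61 = 1380 K; P₂ = P₁(V₁/V₂)^n = 1740 kPa.
W = (P₁V₁−P₂V₂)/(n−1) = (199×53.6−1740×13.9)/0.61 = -22300 J.
ΔU = nCvΔT = 2.12×32.0×(1380−606) = 52400 J.
Q = ΔU + W = 30000 J.

30000 J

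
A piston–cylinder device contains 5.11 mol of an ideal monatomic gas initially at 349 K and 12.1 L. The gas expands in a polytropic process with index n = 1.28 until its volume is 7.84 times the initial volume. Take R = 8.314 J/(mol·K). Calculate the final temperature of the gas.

196 K

P₁ = nRT₁/V₁ = 5.11×8.314×349/12.1 = 1230 kPa.
Polytropic n=1.28: T₂ = T₁(V₁/V₂)^(n−1) = 349×(0.128)^0.28 = 196 K; P₂ = P₁(V₁/V₂)^n = 87.8 kPa.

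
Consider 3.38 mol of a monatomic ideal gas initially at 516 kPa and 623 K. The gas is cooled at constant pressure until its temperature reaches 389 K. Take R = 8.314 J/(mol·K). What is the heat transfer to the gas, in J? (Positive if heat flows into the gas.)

-16400 J

V₁ = nRT₁/P₁ = 3.38×8.314×623/516 = 33.9 L.
Isobaric: P stays 516 kPa; V/T = const ⇒ T₂ = 389 K, V₂ = 21.2 L.
W = PΔV = 516×(21.2−33.9) kPa·L = -6580 J.
ΔU = nCvΔT = 3.38×12.5×(389−623) = -9860 J.
Q = ΔU + W = nCpΔT = -16400 J.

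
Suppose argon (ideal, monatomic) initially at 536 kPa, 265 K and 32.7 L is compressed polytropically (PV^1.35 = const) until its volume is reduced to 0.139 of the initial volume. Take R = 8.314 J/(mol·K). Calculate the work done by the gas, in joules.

-49800 J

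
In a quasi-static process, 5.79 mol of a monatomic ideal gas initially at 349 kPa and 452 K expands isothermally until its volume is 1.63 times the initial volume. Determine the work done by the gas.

10600 J

V₁ = nRT₁/P₁ = 5.79×8.314×452/349 = 62.3 L.
Isothermal: T stays 452 K; PV = const ⇒ V₂ = 102 L, P₂ = 214 kPa.
W = nRT ln(V₂/V₁) = 5.79×8.314×452×ln(1.63) = 10600 J.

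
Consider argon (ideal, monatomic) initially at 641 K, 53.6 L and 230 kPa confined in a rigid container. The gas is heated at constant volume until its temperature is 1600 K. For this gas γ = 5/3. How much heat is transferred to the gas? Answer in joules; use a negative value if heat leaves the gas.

n = P₁V₁/(RT₁) = 230×53.6/(8.314×641) = 2.31 mol.
Isochoric: V stays 53.6 L; P/T = const ⇒ T₂ = 1600 K, P₂ = 574 kPa.
W = 0 (no volume change).
ΔU = nCvΔT = 2.31×12.5×(1600−641) = 27700 J.
Q = ΔU = 27700 J.

27700 J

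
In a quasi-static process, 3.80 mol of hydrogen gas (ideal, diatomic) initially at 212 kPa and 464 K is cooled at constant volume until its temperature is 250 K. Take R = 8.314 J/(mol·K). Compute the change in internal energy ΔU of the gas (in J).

-16900 J

V₁ = nRT₁/P₁ = 3.80×8.314×464/212 = 69.1 L.
Isochoric: V stays 69.1 L; P/T = const ⇒ T₂ = 250 K, P₂ = 114 kPa.
For an ideal gas ΔU = nCvΔT with Cv = (5/2)R = 20.8 J/(mol·K).
ΔU = 3.80×20.8×(250−464) = -16900 J.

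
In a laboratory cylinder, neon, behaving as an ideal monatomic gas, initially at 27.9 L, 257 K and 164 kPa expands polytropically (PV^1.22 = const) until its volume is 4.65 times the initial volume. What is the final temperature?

183 K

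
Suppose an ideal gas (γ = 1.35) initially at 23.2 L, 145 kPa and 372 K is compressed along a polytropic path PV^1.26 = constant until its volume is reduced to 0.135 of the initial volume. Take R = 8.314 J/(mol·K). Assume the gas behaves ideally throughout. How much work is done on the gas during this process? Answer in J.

8840 J

n = P₁V₁/(RT₁) = 145×23.2/(8.314×372) = 1.09 mol.
Polytropic n=1.26: T₂ = T₁(V₁/V₂)^(n−1) = 372×(7.41)^0.26 = 626 K; P₂ = P₁(V₁/V₂)^n = 1810 kPa.
W = (P₁V₁−P₂V₂)/(n−1) = (145×23.2−1810×3.13)/0.26 = -8840 J.
Work done on the gas = −W_by = 8840 J.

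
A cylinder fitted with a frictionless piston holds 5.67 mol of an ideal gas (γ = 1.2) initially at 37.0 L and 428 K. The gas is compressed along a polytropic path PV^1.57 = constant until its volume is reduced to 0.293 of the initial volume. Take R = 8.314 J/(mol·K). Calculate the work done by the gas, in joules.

P₁ = nRT₁/V₁ = 5.67×8.314×428/37.0 = 545 kPa.
Polytropic n=1.57: T₂ = T₁(V₁/V₂)^(n−1) = 428×(3.41)^0.57 = 862 K; P₂ = P₁(V₁/V₂)^n = 3750 kPa.
W = (P₁V₁−P₂V₂)/(n−1) = (545×37.0−3750×10.8)/0.57 = -35900 J.

-35900 J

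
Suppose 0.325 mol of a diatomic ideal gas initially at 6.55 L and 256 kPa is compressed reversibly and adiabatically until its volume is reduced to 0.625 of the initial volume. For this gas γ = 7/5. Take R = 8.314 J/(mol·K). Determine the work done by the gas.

-867 J

T₁ = P₁V₁/(nR) = 256×6.55/(0.325×8.314) = 621 K.
Adiabatic: TV^(γ−1) = const ⇒ T₂ = 621×(1.60)^0.400 = 749 K; PV^γ = const ⇒ P₂ = 494 kPa.
ΔU = nCvΔT = 0.325×20.8×(749−621) = 867 J.
Q = 0 for an adiabatic process, so W = −ΔU = -867 J.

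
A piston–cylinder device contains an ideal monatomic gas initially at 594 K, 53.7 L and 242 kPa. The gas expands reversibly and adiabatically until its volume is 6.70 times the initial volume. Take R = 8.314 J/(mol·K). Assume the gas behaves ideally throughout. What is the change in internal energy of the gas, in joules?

n = P₁V₁/(RT₁) = 242×53.7/(8.314×594) = 2.63 mol.
Adiabatic: TV^(γ−1) = const ⇒ T₂ = 594×(0.149)^0.667 = 167 K; PV^γ = const ⇒ P₂ = 10.2 kPa.
For an ideal gas ΔU = nCvΔT with Cv = (3/2)R = 12.5 J/(mol·K).
ΔU = 2.63×12.5×(167−594) = -14000 J.

-14000 J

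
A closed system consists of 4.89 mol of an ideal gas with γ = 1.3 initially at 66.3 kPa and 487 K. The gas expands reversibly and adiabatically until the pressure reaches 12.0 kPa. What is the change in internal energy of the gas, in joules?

V₁ = nRT₁/P₁ = 4.89×8.314×487/66.3 = 299 L.
Adiabatic: T₂/T₁ = (P₂/P₁)^((γ−1)/γ) ⇒ T₂ = 487×(0.181)^0.231 = 328 K; V₂ = 1110 L.
For an ideal gas ΔU = nCvΔT with Cv = R/(γ−1) = 27.7 J/(mol·K).
ΔU = 4.89×27.7×(328−487) = -21500 J.

-21500 J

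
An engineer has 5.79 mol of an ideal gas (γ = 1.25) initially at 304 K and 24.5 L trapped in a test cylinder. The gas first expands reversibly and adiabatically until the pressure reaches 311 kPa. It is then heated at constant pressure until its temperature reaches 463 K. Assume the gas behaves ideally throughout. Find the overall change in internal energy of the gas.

P₁ = nRT₁/V₁ = 5.79×8.314×304/24.5 = 597 kPa.
Step 1 — Adiabatic: T₂/T₁ = (P₂/P₁)^((γ−1)/γ) ⇒ T₂ = 304×(0.521)^0.200 = 267 K; V₂ = 41.3 L.
ΔU = nCvΔT = 5.79×33.3×(267−304) = -7160 J.
Q = 0 for an adiabatic process, so W = −ΔU = 7160 J.
State after step 1: P = 311 kPa, V = 41.3 L, T = 267 K.
Step 2 — Isobaric: P stays 311 kPa; V/T = const ⇒ T₂ = 463 K, V₂ = 71.7 L.
W = PΔV = 311×(71.7−41.3) kPa·L = 9440 J.
ΔU = nCvΔT = 5.79×33.3×(463−267) = 37800 J.
Q = ΔU + W = nCpΔT = 47200 J.
Net over both steps: W = 16600 J, Q = 47200 J, ΔU = 30600 J.

30600 J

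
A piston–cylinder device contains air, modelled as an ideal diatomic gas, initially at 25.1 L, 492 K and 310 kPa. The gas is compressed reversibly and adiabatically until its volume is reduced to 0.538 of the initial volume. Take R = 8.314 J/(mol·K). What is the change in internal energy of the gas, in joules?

5470 J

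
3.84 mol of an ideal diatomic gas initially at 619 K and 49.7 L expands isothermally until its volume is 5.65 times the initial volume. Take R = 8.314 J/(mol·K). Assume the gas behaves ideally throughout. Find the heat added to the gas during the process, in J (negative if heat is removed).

34200 J

P₁ = nRT₁/V₁ = 3.84×8.314×619/49.7 = 398 kPa.
Isothermal: T stays 619 K; PV = const ⇒ V₂ = 281 L, P₂ = 70.4 kPa.
ΔU = 0 (ideal gas, T constant).
W = nRT ln(V₂/V₁) = 3.84×8.314×619×ln(5.65) = 34200 J.
Q = ΔU + W = 34200 J.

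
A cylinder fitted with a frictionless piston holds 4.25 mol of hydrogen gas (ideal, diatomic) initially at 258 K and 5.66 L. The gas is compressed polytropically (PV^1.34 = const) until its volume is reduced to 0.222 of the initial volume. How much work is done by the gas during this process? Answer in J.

-17900 J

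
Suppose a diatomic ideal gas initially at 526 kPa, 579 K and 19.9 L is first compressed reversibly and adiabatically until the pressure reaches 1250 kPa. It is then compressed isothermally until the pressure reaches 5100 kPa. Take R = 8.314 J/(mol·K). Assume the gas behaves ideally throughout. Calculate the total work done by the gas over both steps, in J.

n = P₁V₁/(RT₁) = 526×19.9/(8.314×579) = 2.17 mol.
Step 1 — Adiabatic: T₂/T₁ = (P₂/P₁)^((γ−1)/γ) ⇒ T₂ = 579×(2.38)^0.286 = 741 K; V₂ = 10.7 L.
ΔU = nCvΔT = 2.17×20.8×(741−579) = 7340 J.
Q = 0 for an adiabatic process, so W = −ΔU = -7340 J.
State after step 1: P = 1250 kPa, V = 10.7 L, T = 741 K.
Step 2 — Isothermal: T stays 741 K; PV = const ⇒ V₂ = 2.63 L, P₂ = 5100 kPa.
ΔU = 0 (ideal gas, T constant).
W = nRT ln(V₂/V₁) = 2.17×8.314×741×ln(0.245) = -18800 J.
Q = ΔU + W = -18800 J.
Net over both steps: W = -26200 J, Q = -18800 J, ΔU = 7340 J.

-26200 J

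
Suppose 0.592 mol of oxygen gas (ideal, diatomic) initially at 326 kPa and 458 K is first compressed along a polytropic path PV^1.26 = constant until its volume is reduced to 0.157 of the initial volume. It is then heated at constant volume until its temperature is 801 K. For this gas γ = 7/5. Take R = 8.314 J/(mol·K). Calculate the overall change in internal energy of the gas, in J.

V₁ = nRT₁/P₁ = 0.592×8.314×458/326 = 6.91 L.
Step 1 — Polytropic n=1.26: T₂ = T₁(V₁/V₂)^(n−1) = 458×(6.37)^0.26 = 741 K; P₂ = P₁(V₁/V₂)^n = 3360 kPa.
W = (P₁V₁−P₂V₂)/(n−1) = (326×6.91−3360×1.09)/0.26 = -5360 J.
ΔU = nCvΔT = 0.592×20.8×(741−458) = 3480 J.
Q = ΔU + W = -1880 J.
State after step 1: P = 3360 kPa, V = 1.09 L, T = 741 K.
Step 2 — Isochoric: V stays 1.09 L; P/T = const ⇒ T₂ = 801 K, P₂ = 3630 kPa.
W = 0 (no volume change).
ΔU = nCvΔT = 0.592×20.8×(801−741) = 736 J.
Q = ΔU = 736 J.
Net over both steps: W = -5360 J, Q = -1140 J, ΔU = 4220 J.

4220 J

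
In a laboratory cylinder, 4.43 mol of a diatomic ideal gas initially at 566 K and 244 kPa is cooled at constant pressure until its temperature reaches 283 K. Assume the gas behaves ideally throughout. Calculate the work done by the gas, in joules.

V₁ = nRT₁/P₁ = 4.43×8.314×566/244 = 85.4 L.
Isobaric: P stays 244 kPa; V/T = const ⇒ T₂ = 283 K, V₂ = 42.7 L.
W = PΔV = 244×(42.7−85.4) kPa·L = -10400 J.

-10400 J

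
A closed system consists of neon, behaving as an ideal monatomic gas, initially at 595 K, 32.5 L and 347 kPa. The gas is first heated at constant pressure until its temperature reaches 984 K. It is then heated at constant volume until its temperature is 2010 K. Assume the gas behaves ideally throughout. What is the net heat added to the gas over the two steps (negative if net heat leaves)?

47600 J

n = P₁V₁/(RT₁) = 347×32.5/(8.314×595) = 2.28 mol.
Step 1 — Isobaric: P stays 347 kPa; V/T = const ⇒ T₂ = 984 K, V₂ = 53.7 L.
W = PΔV = 347×(53.7−32.5) kPa·L = 7370 J.
ΔU = nCvΔT = 2.28×12.5×(984−595) = 11100 J.
Q = ΔU + W = nCpΔT = 18400 J.
State after step 1: P = 347 kPa, V = 53.7 L, T = 984 K.
Step 2 — Isochoric: V stays 53.7 L; P/T = const ⇒ T₂ = 2010 K, P₂ = 709 kPa.
W = 0 (no volume change).
ΔU = nCvΔT = 2.28×12.5×(2010−984) = 29200 J.
Q = ΔU = 29200 J.
Net over both steps: W = 7370 J, Q = 47600 J, ΔU = 40200 J.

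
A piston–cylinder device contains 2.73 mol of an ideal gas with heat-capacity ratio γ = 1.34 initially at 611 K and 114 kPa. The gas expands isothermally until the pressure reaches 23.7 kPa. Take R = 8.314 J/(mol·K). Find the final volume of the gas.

585 L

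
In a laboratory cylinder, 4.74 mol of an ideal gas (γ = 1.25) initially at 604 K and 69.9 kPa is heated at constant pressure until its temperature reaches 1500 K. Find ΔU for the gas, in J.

141000 J

V₁ = nRT₁/P₁ = 4.74×8.314×604/69.9 = 341 L.
Isobaric: P stays 69.9 kPa; V/T = const ⇒ T₂ = 1500 K, V₂ = 846 L.
For an ideal gas ΔU = nCvΔT with Cv = R/(γ−1) = 33.3 J/(mol·K).
ΔU = 4.74×33.3×(1500−604) = 141000 J.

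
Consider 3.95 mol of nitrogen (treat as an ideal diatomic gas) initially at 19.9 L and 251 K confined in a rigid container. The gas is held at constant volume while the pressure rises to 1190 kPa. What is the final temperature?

721 K

P₁ = nRT₁/V₁ = 3.95×8.314×251/19.9 = 414 kPa.
Isochoric: V stays 19.9 L; P/T = const ⇒ T₂ = 721 K, P₂ = 1190 kPa.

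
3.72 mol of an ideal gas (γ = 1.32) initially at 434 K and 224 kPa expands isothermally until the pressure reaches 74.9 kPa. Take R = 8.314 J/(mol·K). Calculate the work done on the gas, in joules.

V₁ = nRT₁/P₁ = 3.72×8.314×434/224 = 59.9 L.
Isothermal: T stays 434 K; PV = const ⇒ V₂ = 179 L, P₂ = 74.9 kPa.
W = nRT ln(V₂/V₁) = 3.72×8.314×434×ln(2.99) = 14700 J.
Work done on the gas = −W_by = -14700 J.

-14700 J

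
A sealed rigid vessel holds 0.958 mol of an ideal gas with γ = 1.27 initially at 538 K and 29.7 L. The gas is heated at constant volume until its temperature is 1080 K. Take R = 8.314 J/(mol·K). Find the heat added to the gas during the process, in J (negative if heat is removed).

16000 J

P₁ = nRT₁/V₁ = 0.958×8.314×538/29.7 = 144 kPa.
Isochoric: V stays 29.7 L; P/T = const ⇒ T₂ = 1080 K, P₂ = 290 kPa.
W = 0 (no volume change).
ΔU = nCvΔT = 0.958×30.8×(1080−538) = 16000 J.
Q = ΔU = 16000 J.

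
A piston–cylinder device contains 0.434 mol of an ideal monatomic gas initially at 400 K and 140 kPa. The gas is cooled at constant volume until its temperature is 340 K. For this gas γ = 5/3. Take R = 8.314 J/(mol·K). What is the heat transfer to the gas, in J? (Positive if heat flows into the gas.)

-325 J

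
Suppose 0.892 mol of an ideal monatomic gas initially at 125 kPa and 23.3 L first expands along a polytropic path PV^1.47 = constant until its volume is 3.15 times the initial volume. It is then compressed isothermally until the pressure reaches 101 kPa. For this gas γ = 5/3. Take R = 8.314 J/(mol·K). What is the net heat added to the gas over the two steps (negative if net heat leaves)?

-1740 J

T₁ = P₁V₁/(nR) = 125×23.3/(0.892×8.314) = 393 K.
Step 1 — Polytropic n=1.47: T₂ = T₁(V₁/V₂)^(n−1) = 393×(0.317)^0.47 = 229 K; P₂ = P₁(V₁/V₂)^n = 23.1 kPa.
W = (P₁V₁−P₂V₂)/(n−1) = (125×23.3−23.1×73.4)/0.47 = 2580 J.
ΔU = nCvΔT = 0.892×12.5×(229−393) = -1820 J.
Q = ΔU + W = 762 J.
State after step 1: P = 23.1 kPa, V = 73.4 L, T = 229 K.
Step 2 — Isothermal: T stays 229 K; PV = const ⇒ V₂ = 16.8 L, P₂ = 101 kPa.
ΔU = 0 (ideal gas, T constant).
W = nRT ln(V₂/V₁) = 0.892×8.314×229×ln(0.229) = -2500 J.
Q = ΔU + W = -2500 J.
Net over both steps: W = 80.3 J, Q = -1740 J, ΔU = -1820 J.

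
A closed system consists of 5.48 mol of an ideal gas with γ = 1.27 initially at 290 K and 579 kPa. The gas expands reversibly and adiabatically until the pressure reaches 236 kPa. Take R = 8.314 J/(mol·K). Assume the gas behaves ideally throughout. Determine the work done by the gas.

8500 J

V₁ = nRT₁/P₁ = 5.48×8.314×290/579 = 22.8 L.
Adiabatic: T₂/T₁ = (P₂/P₁)^((γ−1)/γ) ⇒ T₂ = 290×(0.408)^0.213 = 240 K; V₂ = 46.3 L.
ΔU = nCvΔT = 5.48×30.8×(240−290) = -8500 J.
Q = 0 for an adiabatic process, so W = −ΔU = 8500 J.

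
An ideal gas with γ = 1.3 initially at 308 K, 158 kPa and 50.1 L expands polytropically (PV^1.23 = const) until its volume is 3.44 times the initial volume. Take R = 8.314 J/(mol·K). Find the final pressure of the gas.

Polytropic n=1.23: T₂ = T₁(V₁/V₂)^(n−1) = 308×(0.291)^0.23 = 232 K; P₂ = P₁(V₁/V₂)^n = 34.6 kPa.

34.6 kPa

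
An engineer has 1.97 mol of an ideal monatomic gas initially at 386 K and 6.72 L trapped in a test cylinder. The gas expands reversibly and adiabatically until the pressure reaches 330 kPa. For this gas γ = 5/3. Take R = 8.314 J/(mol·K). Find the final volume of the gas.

P₁ = nRT₁/V₁ = 1.97×8.314×386/6.72 = 941 kPa.
Adiabatic: T₂/T₁ = (P₂/P₁)^((γ−1)/γ) ⇒ T₂ = 386×(0.351)^0.400 = 254 K; V₂ = 12.6 L.

12.6 L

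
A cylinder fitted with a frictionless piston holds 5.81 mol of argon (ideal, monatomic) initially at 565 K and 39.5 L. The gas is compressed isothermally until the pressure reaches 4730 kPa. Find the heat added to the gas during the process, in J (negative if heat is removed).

-52500 J

P₁ = nRT₁/V₁ = 5.81×8.314×565/39.5 = 691 kPa.
Isothermal: T stays 565 K; PV = const ⇒ V₂ = 5.77 L, P₂ = 4730 kPa.
ΔU = 0 (ideal gas, T constant).
W = nRT ln(V₂/V₁) = 5.81×8.314×565×ln(0.146) = -52500 J.
Q = ΔU + W = -52500 J.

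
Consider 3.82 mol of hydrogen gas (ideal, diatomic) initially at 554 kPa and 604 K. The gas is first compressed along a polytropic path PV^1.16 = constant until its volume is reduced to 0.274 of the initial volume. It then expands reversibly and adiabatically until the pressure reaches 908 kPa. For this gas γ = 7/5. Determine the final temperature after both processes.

557 K

V₁ = nRT₁/P₁ = 3.82×8.314×604/554 = 34.6 L.
Step 1 — Polytropic n=1.16: T₂ = T₁(V₁/V₂)^(n−1) = 604×(3.65)^0.16 = 743 K; P₂ = P₁(V₁/V₂)^n = 2490 kPa.
W = (P₁V₁−P₂V₂)/(n−1) = (554×34.6−2490×9.49)/0.16 = -27600 J.
ΔU = nCvΔT = 3.82×20.8×(743−604) = 11000 J.
Q = ΔU + W = -16600 J.
State after step 1: P = 2490 kPa, V = 9.49 L, T = 743 K.
Step 2 — Adiabatic: T₂/T₁ = (P₂/P₁)^((γ−1)/γ) ⇒ T₂ = 743×(0.365)^0.286 = 557 K; V₂ = 19.5 L.
ΔU = nCvΔT = 3.82×20.8×(557−743) = -14800 J.
Q = 0 for an adiabatic process, so W = −ΔU = 14800 J.
Net over both steps: W = -12800 J, Q = -16600 J, ΔU = -3720 J.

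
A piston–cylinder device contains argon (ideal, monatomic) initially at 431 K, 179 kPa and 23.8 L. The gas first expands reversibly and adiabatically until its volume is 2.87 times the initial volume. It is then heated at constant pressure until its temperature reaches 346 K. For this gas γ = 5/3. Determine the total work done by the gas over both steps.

n = P₁V₁/(RT₁) = 179×23.8/(8.314×431) = 1.19 mol.
Step 1 — Adiabatic: TV^(γ−1) = const ⇒ T₂ = 431×(0.348)^0.667 = 213 K; PV^γ = const ⇒ P₂ = 30.9 kPa.
ΔU = nCvΔT = 1.19×12.5×(213−431) = -3230 J.
Q = 0 for an adiabatic process, so W = −ΔU = 3230 J.
State after step 1: P = 30.9 kPa, V = 68.3 L, T = 213 K.
Step 2 — Isobaric: P stays 30.9 kPa; V/T = const ⇒ T₂ = 346 K, V₂ = 111 L.
W = PΔV = 30.9×(111−68.3) kPa·L = 1310 J.
ΔU = nCvΔT = 1.19×12.5×(346−213) = 1970 J.
Q = ΔU + W = nCpΔT = 3280 J.
Net over both steps: W = 4540 J, Q = 3280 J, ΔU = -1260 J.

4540 J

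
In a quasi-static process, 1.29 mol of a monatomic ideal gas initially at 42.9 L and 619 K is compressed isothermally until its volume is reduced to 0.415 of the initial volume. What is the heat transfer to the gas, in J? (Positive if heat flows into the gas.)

-5840 J

P₁ = nRT₁/V₁ = 1.29×8.314×619/42.9 = 155 kPa.
Isothermal: T stays 619 K; PV = const ⇒ V₂ = 17.8 L, P₂ = 373 kPa.
ΔU = 0 (ideal gas, T constant).
W = nRT ln(V₂/V₁) = 1.29×8.314×619×ln(0.415) = -5840 J.
Q = ΔU + W = -5840 J.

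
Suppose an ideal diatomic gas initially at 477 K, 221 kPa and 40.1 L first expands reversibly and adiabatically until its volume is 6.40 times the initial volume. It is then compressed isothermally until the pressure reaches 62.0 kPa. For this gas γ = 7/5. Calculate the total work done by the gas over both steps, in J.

n = P₁V₁/(RT₁) = 221×40.1/(8.314×477) = 2.23 mol.
Step 1 — Adiabatic: TV^(γ−1) = const ⇒ T₂ = 477×(0.156)^0.400 = 227 K; PV^γ = const ⇒ P₂ = 16.4 kPa.
ΔU = nCvΔT = 2.23×20.8×(227−477) = -11600 J.
Q = 0 for an adiabatic process, so W = −ΔU = 11600 J.
State after step 1: P = 16.4 kPa, V = 257 L, T = 227 K.
Step 2 — Isothermal: T stays 227 K; PV = const ⇒ V₂ = 68.0 L, P₂ = 62.0 kPa.
ΔU = 0 (ideal gas, T constant).
W = nRT ln(V₂/V₁) = 2.23×8.314×227×ln(0.265) = -5600 J.
Q = ΔU + W = -5600 J.
Net over both steps: W = 6010 J, Q = -5600 J, ΔU = -11600 J.

6010 J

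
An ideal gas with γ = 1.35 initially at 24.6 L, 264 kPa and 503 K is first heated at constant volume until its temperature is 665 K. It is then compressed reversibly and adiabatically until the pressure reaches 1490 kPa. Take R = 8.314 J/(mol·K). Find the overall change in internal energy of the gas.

17200 J

n = P₁V₁/(RT₁) = 264×24.6/(8.314×503) = 1.55 mol.
Step 1 — Isochoric: V stays 24.6 L; P/T = const ⇒ T₂ = 665 K, P₂ = 349 kPa.
W = 0 (no volume change).
ΔU = nCvΔT = 1.55×23.8×(665−503) = 5980 J.
Q = ΔU = 5980 J.
State after step 1: P = 349 kPa, V = 24.6 L, T = 665 K.
Step 2 — Adiabatic: T₂/T₁ = (P₂/P₁)^((γ−1)/γ) ⇒ T₂ = 665×(4.27)^0.259 = 969 K; V₂ = 8.40 L.
ΔU = nCvΔT = 1.55×23.8×(969−665) = 11200 J.
Q = 0 for an adiabatic process, so W = −ΔU = -11200 J.
Net over both steps: W = -11200 J, Q = 5980 J, ΔU = 17200 J.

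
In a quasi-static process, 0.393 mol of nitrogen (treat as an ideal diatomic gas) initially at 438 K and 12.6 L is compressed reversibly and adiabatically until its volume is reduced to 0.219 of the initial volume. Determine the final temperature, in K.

804 K

P₁ = nRT₁/V₁ = 0.393×8.314×438/12.6 = 114 kPa.
Adiabatic: TV^(γ−1) = const ⇒ T₂ = 438×(4.57)^0.400 = 804 K; PV^γ = const ⇒ P₂ = 952 kPa.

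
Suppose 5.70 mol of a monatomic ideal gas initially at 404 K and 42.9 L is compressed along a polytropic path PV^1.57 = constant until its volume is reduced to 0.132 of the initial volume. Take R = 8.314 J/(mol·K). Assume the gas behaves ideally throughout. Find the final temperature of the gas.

1280 K

P₁ = nRT₁/V₁ = 5.70×8.314×404/42.9 = 446 kPa.
Polytropic n=1.57: T₂ = T₁(V₁/V₂)^(n−1) = 404×(7.58)^0.57 = 1280 K; P₂ = P₁(V₁/V₂)^n = 10700 kPa.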